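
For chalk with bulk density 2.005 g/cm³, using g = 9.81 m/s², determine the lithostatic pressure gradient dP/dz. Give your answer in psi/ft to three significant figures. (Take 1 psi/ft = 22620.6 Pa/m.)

dP/dz = ρg = 2005 kg/m³ × 9.81 m/s² = 19669 Pa/m
= 19669 Pa/m × (1 psi/ft / 22621 Pa/m) = 0.86952 psi/ft

0.870 psi/ft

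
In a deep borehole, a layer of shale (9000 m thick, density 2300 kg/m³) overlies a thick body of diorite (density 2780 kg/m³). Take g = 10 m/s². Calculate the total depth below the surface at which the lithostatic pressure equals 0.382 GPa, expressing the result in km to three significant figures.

15.3 km

Pressure at base of upper layers: 2300×10×9000 = 2.070×10^8 Pa = 0.2070 GPa
Remaining pressure to be supplied by diorite: 3.820×10^8 − 2.070×10^8 = 1.750×10^8 Pa
Additional depth in diorite = 1.750×10^8 Pa / (2780 kg/m³ × 10 m/s²) = 6295.0 m
Total depth = 9000 m + 6295.0 m = 15295 m
= 15.295 km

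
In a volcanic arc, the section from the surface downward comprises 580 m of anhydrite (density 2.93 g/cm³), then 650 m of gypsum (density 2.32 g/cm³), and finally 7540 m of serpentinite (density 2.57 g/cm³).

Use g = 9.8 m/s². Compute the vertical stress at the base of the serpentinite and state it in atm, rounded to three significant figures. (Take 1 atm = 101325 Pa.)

anhydrite: 2930 kg/m³ × 9.8 m/s² × 580 m = 1.665×10^7 Pa = 164.4 atm
gypsum: 2320 kg/m³ × 9.8 m/s² × 650 m = 1.478×10^7 Pa = 145.9 atm
serpentinite: 2570 kg/m³ × 9.8 m/s² × 7540 m = 1.899×10^8 Pa = 1874 atm
Total = 164.4 + 145.9 + 1874 = 2184.4 atm

2180 atm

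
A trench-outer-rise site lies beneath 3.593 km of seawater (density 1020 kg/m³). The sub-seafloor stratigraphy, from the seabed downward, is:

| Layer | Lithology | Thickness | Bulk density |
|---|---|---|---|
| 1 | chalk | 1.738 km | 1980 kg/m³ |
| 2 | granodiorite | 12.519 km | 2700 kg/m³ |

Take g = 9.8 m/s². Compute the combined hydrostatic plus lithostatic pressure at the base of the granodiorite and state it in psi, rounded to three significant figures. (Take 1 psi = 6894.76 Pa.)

seawater: 1020 kg/m³ × 9.8 m/s² × 3593 m = 3.592×10^7 Pa = 5209 psi
chalk: 1980 kg/m³ × 9.8 m/s² × 1738 m = 3.372×10^7 Pa = 4891 psi
granodiorite: 2700 kg/m³ × 9.8 m/s² × 12519 m = 3.313×10^8 Pa = 48044 psi
Total = 5209 + 4891 + 48044 = 58145 psi

58100 psi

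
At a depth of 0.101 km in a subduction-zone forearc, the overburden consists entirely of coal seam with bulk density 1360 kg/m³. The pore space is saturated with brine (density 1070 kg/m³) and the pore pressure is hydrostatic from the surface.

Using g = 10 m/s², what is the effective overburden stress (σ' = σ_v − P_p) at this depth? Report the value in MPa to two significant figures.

0.29 MPa

Overburden (lithostatic) stress σ_v:
coal seam: 1360 kg/m³ × 10 m/s² × 101 m = 1.374×10^6 Pa = 1.374 MPa
Pore pressure P_p = 1070 kg/m³ × 10 m/s² × 101 m = 1.081×10^6 Pa = 1.081 MPa
Effective stress σ' = σ_v − P_p = 1.374 − 1.081 = 0.29290 MPa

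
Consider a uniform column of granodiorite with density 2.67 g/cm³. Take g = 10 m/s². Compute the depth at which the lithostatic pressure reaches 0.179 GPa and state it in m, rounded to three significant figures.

6700 m

h = P/(ρg) = 0.179 GPa / (2670 kg/m³ × 10 m/s²) = 1.790×10^8 Pa / 26700 Pa/m = 6704.1 m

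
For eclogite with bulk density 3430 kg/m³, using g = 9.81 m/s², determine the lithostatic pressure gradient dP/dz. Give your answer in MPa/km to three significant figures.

dP/dz = ρg = 3430 kg/m³ × 9.81 m/s² = 33648 Pa/m
= 33648 Pa/m × (1 MPa/km / 1000.0 Pa/m) = 33.648 MPa/km

33.6 MPa/km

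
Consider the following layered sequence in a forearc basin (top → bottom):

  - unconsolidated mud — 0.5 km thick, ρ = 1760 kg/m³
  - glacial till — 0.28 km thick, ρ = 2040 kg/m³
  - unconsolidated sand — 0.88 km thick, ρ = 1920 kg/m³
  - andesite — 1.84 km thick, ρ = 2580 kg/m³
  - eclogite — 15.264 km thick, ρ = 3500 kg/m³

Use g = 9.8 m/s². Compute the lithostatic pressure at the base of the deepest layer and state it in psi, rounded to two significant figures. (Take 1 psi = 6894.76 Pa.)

unconsolidated mud: 1760 kg/m³ × 9.8 m/s² × 500 m = 8.624×10^6 Pa = 1251 psi
glacial till: 2040 kg/m³ × 9.8 m/s² × 280 m = 5.598×10^6 Pa = 811.9 psi
unconsolidated sand: 1920 kg/m³ × 9.8 m/s² × 880 m = 1.656×10^7 Pa = 2402 psi
andesite: 2580 kg/m³ × 9.8 m/s² × 1840 m = 4.652×10^7 Pa = 6748 psi
eclogite: 3500 kg/m³ × 9.8 m/s² × 15264 m = 5.236×10^8 Pa = 75935 psi
Total = 1251 + 811.9 + 2402 + 6748 + 75935 = 87147 psi

87000 psi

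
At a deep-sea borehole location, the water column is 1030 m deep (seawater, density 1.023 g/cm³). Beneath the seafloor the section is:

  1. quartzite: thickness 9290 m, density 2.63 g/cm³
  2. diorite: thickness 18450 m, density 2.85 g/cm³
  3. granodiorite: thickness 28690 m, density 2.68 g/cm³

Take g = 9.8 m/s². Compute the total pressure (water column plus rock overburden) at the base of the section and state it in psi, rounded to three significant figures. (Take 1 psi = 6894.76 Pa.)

220000 psi

seawater: 1023 kg/m³ × 9.8 m/s² × 1030 m = 1.033×10^7 Pa = 1498 psi
quartzite: 2630 kg/m³ × 9.8 m/s² × 9290 m = 2.394×10^8 Pa = 34728 psi
diorite: 2850 kg/m³ × 9.8 m/s² × 18450 m = 5.153×10^8 Pa = 74739 psi
granodiorite: 2680 kg/m³ × 9.8 m/s² × 28690 m = 7.535×10^8 Pa = 1.093×10^5 psi
Total = 1498 + 34728 + 74739 + 1.093×10^5 = 2.2025×10^5 psi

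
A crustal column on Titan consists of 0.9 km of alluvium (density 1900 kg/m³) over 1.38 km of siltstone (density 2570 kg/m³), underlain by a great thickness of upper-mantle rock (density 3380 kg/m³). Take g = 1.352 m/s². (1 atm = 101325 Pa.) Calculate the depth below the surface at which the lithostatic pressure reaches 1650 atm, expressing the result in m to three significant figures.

Pressure at base of upper layers: 1900×1.352×900 + 2570×1.352×1380 = 7.107×10^6 Pa = 70.14 atm
Remaining pressure to be supplied by upper-mantle rock: 1.672×10^8 − 7.107×10^6 = 1.601×10^8 Pa
Additional depth in upper-mantle rock = 1.601×10^8 Pa / (3380 kg/m³ × 1.352 m/s²) = 35030 m
Total depth = 2280 m + 35030 m = 37310 m

37300 m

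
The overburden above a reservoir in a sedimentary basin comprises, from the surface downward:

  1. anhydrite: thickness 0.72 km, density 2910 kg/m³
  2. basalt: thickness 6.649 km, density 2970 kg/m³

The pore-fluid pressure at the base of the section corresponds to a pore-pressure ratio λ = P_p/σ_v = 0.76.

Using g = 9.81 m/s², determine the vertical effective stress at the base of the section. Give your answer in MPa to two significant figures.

Overburden (lithostatic) stress σ_v:
anhydrite: 2910 kg/m³ × 9.81 m/s² × 720 m = 2.055×10^7 Pa = 20.55 MPa
basalt: 2970 kg/m³ × 9.81 m/s² × 6649 m = 1.937×10^8 Pa = 193.7 MPa
Total = 20.55 + 193.7 = 214.28 MPa
Pore pressure P_p = λ·σ_v = 0.76 × 214.3 MPa = 162.9 MPa
Effective stress σ' = σ_v − P_p = 214.3 − 162.9 = 51.427 MPa

51 MPa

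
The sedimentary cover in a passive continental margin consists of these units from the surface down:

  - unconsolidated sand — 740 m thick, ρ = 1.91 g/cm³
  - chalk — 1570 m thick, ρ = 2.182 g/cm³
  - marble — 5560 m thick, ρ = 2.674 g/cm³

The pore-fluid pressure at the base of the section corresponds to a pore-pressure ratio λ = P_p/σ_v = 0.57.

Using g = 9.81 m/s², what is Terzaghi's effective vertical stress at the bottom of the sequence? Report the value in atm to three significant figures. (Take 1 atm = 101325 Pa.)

820 atm

Overburden (lithostatic) stress σ_v:
unconsolidated sand: 1910 kg/m³ × 9.81 m/s² × 740 m = 1.387×10^7 Pa = 13.87 MPa
chalk: 2182 kg/m³ × 9.81 m/s² × 1570 m = 3.361×10^7 Pa = 33.61 MPa
marble: 2674 kg/m³ × 9.81 m/s² × 5560 m = 1.458×10^8 Pa = 145.8 MPa
Total = 13.87 + 33.61 + 145.8 = 193.32 MPa
Pore pressure P_p = λ·σ_v = 0.57 × 193.3 MPa = 110.2 MPa
Effective stress σ' = σ_v − P_p = 193.3 − 110.2 = 83.128 MPa = 820.41 atm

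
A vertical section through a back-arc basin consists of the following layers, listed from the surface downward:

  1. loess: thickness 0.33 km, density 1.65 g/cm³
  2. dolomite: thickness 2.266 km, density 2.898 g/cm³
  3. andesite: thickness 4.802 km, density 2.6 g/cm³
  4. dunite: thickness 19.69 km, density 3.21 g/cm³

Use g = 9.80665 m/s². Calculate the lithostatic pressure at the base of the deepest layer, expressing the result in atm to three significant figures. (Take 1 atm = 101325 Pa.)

8010 atm

loess: 1650 kg/m³ × 9.80665 m/s² × 330 m = 5.340×10^6 Pa = 52.70 atm
dolomite: 2898 kg/m³ × 9.80665 m/s² × 2266 m = 6.440×10^7 Pa = 635.6 atm
andesite: 2600 kg/m³ × 9.80665 m/s² × 4802 m = 1.224×10^8 Pa = 1208 atm
dunite: 3210 kg/m³ × 9.80665 m/s² × 19690 m = 6.198×10^8 Pa = 6117 atm
Total = 52.70 + 635.6 + 1208 + 6117 = 8013.9 atm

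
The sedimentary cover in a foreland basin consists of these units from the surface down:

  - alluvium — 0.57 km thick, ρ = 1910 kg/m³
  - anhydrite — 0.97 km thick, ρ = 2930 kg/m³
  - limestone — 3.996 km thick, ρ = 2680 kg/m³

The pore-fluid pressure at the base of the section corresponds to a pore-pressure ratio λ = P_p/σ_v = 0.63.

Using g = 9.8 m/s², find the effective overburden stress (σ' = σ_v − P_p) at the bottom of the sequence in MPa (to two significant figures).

53 MPa

Overburden (lithostatic) stress σ_v:
alluvium: 1910 kg/m³ × 9.8 m/s² × 570 m = 1.067×10^7 Pa = 10.67 MPa
anhydrite: 2930 kg/m³ × 9.8 m/s² × 970 m = 2.785×10^7 Pa = 27.85 MPa
limestone: 2680 kg/m³ × 9.8 m/s² × 3996 m = 1.050×10^8 Pa = 105.0 MPa
Total = 10.67 + 27.85 + 105.0 = 143.47 MPa
Pore pressure P_p = λ·σ_v = 0.63 × 143.5 MPa = 90.39 MPa
Effective stress σ' = σ_v − P_p = 143.5 − 90.39 = 53.085 MPa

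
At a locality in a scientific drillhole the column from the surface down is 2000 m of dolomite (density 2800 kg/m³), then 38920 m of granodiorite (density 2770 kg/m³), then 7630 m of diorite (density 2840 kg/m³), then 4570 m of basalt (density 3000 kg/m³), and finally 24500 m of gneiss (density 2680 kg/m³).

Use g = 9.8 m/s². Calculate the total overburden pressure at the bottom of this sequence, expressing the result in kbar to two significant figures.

dolomite: 2800 kg/m³ × 9.8 m/s² × 2000 m = 5.488×10^7 Pa = 0.5488 kbar
granodiorite: 2770 kg/m³ × 9.8 m/s² × 38920 m = 1.057×10^9 Pa = 10.57 kbar
diorite: 2840 kg/m³ × 9.8 m/s² × 7630 m = 2.124×10^8 Pa = 2.124 kbar
basalt: 3000 kg/m³ × 9.8 m/s² × 4570 m = 1.344×10^8 Pa = 1.344 kbar
gneiss: 2680 kg/m³ × 9.8 m/s² × 24500 m = 6.435×10^8 Pa = 6.435 kbar
Total = 0.5488 + 10.57 + 2.124 + 1.344 + 6.435 = 21.016 kbar

21 kbar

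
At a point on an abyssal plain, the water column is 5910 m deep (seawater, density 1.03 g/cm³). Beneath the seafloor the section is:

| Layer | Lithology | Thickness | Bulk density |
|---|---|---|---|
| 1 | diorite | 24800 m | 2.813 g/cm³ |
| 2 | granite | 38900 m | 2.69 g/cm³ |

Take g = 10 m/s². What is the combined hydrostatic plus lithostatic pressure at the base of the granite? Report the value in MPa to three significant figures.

seawater: 1030 kg/m³ × 10 m/s² × 5910 m = 6.087×10^7 Pa = 60.87 MPa
diorite: 2813 kg/m³ × 10 m/s² × 24800 m = 6.976×10^8 Pa = 697.6 MPa
granite: 2690 kg/m³ × 10 m/s² × 38900 m = 1.046×10^9 Pa = 1046 MPa
Total = 60.87 + 697.6 + 1046 = 1804.9 MPa

1800 MPa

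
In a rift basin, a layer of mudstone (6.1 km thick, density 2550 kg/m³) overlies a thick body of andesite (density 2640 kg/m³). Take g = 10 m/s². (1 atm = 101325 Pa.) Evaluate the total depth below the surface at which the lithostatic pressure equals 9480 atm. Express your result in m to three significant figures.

Pressure at base of upper layers: 2550×10×6100 = 1.556×10^8 Pa = 1535 atm
Remaining pressure to be supplied by andesite: 9.606×10^8 − 1.556×10^8 = 8.050×10^8 Pa
Additional depth in andesite = 8.050×10^8 Pa / (2640 kg/m³ × 10 m/s²) = 30493 m
Total depth = 6100 m + 30493 m = 36593 m

36600 m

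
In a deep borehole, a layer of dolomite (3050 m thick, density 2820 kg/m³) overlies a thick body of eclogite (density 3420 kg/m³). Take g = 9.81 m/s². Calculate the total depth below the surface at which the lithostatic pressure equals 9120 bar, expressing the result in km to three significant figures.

27.7 km

Pressure at base of upper layers: 2820×9.81×3050 = 8.438×10^7 Pa = 843.8 bar
Remaining pressure to be supplied by eclogite: 9.120×10^8 − 8.438×10^7 = 8.276×10^8 Pa
Additional depth in eclogite = 8.276×10^8 Pa / (3420 kg/m³ × 9.81 m/s²) = 24668 m
Total depth = 3050 m + 24668 m = 27718 m
= 27.718 km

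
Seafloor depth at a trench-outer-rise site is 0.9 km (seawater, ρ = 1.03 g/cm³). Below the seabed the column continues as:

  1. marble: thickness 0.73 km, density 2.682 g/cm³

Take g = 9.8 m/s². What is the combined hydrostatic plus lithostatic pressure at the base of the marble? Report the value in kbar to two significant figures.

0.28 kbar

seawater: 1030 kg/m³ × 9.8 m/s² × 900 m = 9.085×10^6 Pa = 0.09085 kbar
marble: 2682 kg/m³ × 9.8 m/s² × 730 m = 1.919×10^7 Pa = 0.1919 kbar
Total = 0.09085 + 0.1919 = 0.28272 kbar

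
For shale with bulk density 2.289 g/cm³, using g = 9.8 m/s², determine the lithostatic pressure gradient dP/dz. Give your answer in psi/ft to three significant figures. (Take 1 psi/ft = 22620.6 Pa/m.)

dP/dz = ρg = 2289 kg/m³ × 9.8 m/s² = 22432 Pa/m
= 22432 Pa/m × (1 psi/ft / 22621 Pa/m) = 0.99167 psi/ft

0.992 psi/ft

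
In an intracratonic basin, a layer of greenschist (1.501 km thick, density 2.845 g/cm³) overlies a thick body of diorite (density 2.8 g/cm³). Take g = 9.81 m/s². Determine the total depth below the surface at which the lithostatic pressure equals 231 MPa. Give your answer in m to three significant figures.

Pressure at base of upper layers: 2845×9.81×1501 = 4.189×10^7 Pa = 41.89 MPa
Remaining pressure to be supplied by diorite: 2.310×10^8 − 4.189×10^7 = 1.891×10^8 Pa
Additional depth in diorite = 1.891×10^8 Pa / (2800 kg/m³ × 9.81 m/s²) = 6884.7 m
Total depth = 1501 m + 6884.7 m = 8385.7 m

8390 m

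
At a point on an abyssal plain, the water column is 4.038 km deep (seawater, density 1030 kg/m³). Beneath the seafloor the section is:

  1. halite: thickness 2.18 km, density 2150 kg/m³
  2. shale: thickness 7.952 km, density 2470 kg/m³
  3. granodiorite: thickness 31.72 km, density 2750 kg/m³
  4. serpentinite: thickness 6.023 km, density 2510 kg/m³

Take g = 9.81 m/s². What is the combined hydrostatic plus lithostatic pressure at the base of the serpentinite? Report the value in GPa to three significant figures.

seawater: 1030 kg/m³ × 9.81 m/s² × 4038 m = 4.080×10^7 Pa = 0.04080 GPa
halite: 2150 kg/m³ × 9.81 m/s² × 2180 m = 4.598×10^7 Pa = 0.04598 GPa
shale: 2470 kg/m³ × 9.81 m/s² × 7952 m = 1.927×10^8 Pa = 0.1927 GPa
granodiorite: 2750 kg/m³ × 9.81 m/s² × 31720 m = 8.557×10^8 Pa = 0.8557 GPa
serpentinite: 2510 kg/m³ × 9.81 m/s² × 6023 m = 1.483×10^8 Pa = 0.1483 GPa
Total = 0.04080 + 0.04598 + 0.1927 + 0.8557 + 0.1483 = 1.2835 GPa

1.28 GPa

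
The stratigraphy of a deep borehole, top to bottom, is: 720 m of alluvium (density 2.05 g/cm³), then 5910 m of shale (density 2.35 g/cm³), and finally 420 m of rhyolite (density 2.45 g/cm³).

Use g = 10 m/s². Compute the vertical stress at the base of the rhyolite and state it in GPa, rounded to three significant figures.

alluvium: 2050 kg/m³ × 10 m/s² × 720 m = 1.476×10^7 Pa = 0.01476 GPa
shale: 2350 kg/m³ × 10 m/s² × 5910 m = 1.389×10^8 Pa = 0.1389 GPa
rhyolite: 2450 kg/m³ × 10 m/s² × 420 m = 1.029×10^7 Pa = 0.01029 GPa
Total = 0.01476 + 0.1389 + 0.01029 = 0.16393 GPa

0.164 GPa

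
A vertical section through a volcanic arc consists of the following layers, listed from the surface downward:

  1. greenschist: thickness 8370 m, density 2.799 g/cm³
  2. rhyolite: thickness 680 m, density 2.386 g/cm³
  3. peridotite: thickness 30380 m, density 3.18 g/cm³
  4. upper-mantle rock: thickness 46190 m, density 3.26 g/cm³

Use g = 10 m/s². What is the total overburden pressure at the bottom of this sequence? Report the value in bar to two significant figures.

greenschist: 2799 kg/m³ × 10 m/s² × 8370 m = 2.343×10^8 Pa = 2343 bar
rhyolite: 2386 kg/m³ × 10 m/s² × 680 m = 1.622×10^7 Pa = 162.2 bar
peridotite: 3180 kg/m³ × 10 m/s² × 30380 m = 9.661×10^8 Pa = 9661 bar
upper-mantle rock: 3260 kg/m³ × 10 m/s² × 46190 m = 1.506×10^9 Pa = 15058 bar
Total = 2343 + 162.2 + 9661 + 15058 = 27224 bar

27000 bar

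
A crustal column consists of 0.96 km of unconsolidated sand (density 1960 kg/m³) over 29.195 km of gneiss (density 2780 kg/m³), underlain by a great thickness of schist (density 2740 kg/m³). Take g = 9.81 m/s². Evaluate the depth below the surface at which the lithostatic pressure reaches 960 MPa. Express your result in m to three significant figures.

35600 m

Pressure at base of upper layers: 1960×9.81×960 + 2780×9.81×29195 = 8.147×10^8 Pa = 814.7 MPa
Remaining pressure to be supplied by schist: 9.600×10^8 − 8.147×10^8 = 1.453×10^8 Pa
Additional depth in schist = 1.453×10^8 Pa / (2740 kg/m³ × 9.81 m/s²) = 5407.2 m
Total depth = 30155 m + 5407.2 m = 35562 m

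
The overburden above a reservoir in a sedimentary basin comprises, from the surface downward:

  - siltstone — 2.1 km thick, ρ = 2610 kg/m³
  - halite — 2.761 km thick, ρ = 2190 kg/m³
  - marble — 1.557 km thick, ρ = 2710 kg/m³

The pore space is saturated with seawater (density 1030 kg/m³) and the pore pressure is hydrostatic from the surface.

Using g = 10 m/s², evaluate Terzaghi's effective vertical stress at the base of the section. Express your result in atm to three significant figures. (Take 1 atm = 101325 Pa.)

Overburden (lithostatic) stress σ_v:
siltstone: 2610 kg/m³ × 10 m/s² × 2100 m = 5.481×10^7 Pa = 54.81 MPa
halite: 2190 kg/m³ × 10 m/s² × 2761 m = 6.047×10^7 Pa = 60.47 MPa
marble: 2710 kg/m³ × 10 m/s² × 1557 m = 4.219×10^7 Pa = 42.19 MPa
Total = 54.81 + 60.47 + 42.19 = 157.47 MPa
Pore pressure P_p = 1030 kg/m³ × 10 m/s² × 6418 m = 6.611×10^7 Pa = 66.11 MPa
Effective stress σ' = σ_v − P_p = 157.5 − 66.11 = 91.365 MPa = 901.70 atm

902 atm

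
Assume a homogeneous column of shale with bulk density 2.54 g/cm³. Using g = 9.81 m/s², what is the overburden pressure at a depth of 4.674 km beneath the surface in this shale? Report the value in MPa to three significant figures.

shale: 2540 kg/m³ × 9.81 m/s² × 4674 m = 1.165×10^8 Pa = 116.5 MPa

116 MPa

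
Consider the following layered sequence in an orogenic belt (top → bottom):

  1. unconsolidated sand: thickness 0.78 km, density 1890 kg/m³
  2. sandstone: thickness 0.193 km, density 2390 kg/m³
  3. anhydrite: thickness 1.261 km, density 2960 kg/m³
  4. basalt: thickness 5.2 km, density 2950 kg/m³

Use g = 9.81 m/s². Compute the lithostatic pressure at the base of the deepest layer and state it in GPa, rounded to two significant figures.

0.21 GPa

unconsolidated sand: 1890 kg/m³ × 9.81 m/s² × 780 m = 1.446×10^7 Pa = 0.01446 GPa
sandstone: 2390 kg/m³ × 9.81 m/s² × 193 m = 4.525×10^6 Pa = 4.525×10^-3 GPa
anhydrite: 2960 kg/m³ × 9.81 m/s² × 1261 m = 3.662×10^7 Pa = 0.03662 GPa
basalt: 2950 kg/m³ × 9.81 m/s² × 5200 m = 1.505×10^8 Pa = 0.1505 GPa
Total = 0.01446 + 4.525×10^-3 + 0.03662 + 0.1505 = 0.20609 GPa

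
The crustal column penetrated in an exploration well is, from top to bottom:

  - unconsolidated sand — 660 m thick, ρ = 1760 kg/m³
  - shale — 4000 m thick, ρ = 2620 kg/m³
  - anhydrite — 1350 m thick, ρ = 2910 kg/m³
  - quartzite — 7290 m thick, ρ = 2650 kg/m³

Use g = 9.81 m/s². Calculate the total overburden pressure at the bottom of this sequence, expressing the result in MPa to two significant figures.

340 MPa

unconsolidated sand: 1760 kg/m³ × 9.81 m/s² × 660 m = 1.140×10^7 Pa = 11.40 MPa
shale: 2620 kg/m³ × 9.81 m/s² × 4000 m = 1.028×10^8 Pa = 102.8 MPa
anhydrite: 2910 kg/m³ × 9.81 m/s² × 1350 m = 3.854×10^7 Pa = 38.54 MPa
quartzite: 2650 kg/m³ × 9.81 m/s² × 7290 m = 1.895×10^8 Pa = 189.5 MPa
Total = 11.40 + 102.8 + 38.54 + 189.5 = 342.26 MPa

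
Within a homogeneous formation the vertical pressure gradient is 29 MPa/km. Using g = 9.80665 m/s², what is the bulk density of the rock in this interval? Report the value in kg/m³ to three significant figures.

2960 kg/m³

ρ = (dP/dz)/g = 29 MPa/km / 9.80665 m/s² = 29000 Pa/m / 9.80665 m/s² = 2957.2 kg/m³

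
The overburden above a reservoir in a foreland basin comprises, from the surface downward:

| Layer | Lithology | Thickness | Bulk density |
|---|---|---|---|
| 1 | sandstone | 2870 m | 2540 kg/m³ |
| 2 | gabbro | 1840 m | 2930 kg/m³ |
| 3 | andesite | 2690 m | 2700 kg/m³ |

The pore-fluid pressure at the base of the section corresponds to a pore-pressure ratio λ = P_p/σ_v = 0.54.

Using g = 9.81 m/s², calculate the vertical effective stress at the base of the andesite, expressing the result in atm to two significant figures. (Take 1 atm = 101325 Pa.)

890 atm

Overburden (lithostatic) stress σ_v:
sandstone: 2540 kg/m³ × 9.81 m/s² × 2870 m = 7.151×10^7 Pa = 71.51 MPa
gabbro: 2930 kg/m³ × 9.81 m/s² × 1840 m = 5.289×10^7 Pa = 52.89 MPa
andesite: 2700 kg/m³ × 9.81 m/s² × 2690 m = 7.125×10^7 Pa = 71.25 MPa
Total = 71.51 + 52.89 + 71.25 = 195.65 MPa
Pore pressure P_p = λ·σ_v = 0.54 × 195.7 MPa = 105.7 MPa
Effective stress σ' = σ_v − P_p = 195.7 − 105.7 = 89.999 MPa = 888.22 atm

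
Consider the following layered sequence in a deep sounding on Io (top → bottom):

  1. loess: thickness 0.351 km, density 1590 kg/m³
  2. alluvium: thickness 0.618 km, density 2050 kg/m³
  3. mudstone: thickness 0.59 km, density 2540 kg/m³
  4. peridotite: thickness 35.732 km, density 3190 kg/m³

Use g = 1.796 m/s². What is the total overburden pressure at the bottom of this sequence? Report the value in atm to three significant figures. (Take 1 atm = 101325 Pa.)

loess: 1590 kg/m³ × 1.796 m/s² × 351 m = 1.002×10^6 Pa = 9.892 atm
alluvium: 2050 kg/m³ × 1.796 m/s² × 618 m = 2.275×10^6 Pa = 22.46 atm
mudstone: 2540 kg/m³ × 1.796 m/s² × 590 m = 2.691×10^6 Pa = 26.56 atm
peridotite: 3190 kg/m³ × 1.796 m/s² × 35732 m = 2.047×10^8 Pa = 2020 atm
Total = 9.892 + 22.46 + 26.56 + 2020 = 2079.3 atm

2080 atm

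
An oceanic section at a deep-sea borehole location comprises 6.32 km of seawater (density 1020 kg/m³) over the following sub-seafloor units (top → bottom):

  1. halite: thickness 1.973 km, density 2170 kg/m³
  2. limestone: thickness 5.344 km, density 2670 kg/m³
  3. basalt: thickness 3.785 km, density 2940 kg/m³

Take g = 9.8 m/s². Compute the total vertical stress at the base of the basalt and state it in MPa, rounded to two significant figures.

350 MPa

seawater: 1020 kg/m³ × 9.8 m/s² × 6320 m = 6.317×10^7 Pa = 63.17 MPa
halite: 2170 kg/m³ × 9.8 m/s² × 1973 m = 4.196×10^7 Pa = 41.96 MPa
limestone: 2670 kg/m³ × 9.8 m/s² × 5344 m = 1.398×10^8 Pa = 139.8 MPa
basalt: 2940 kg/m³ × 9.8 m/s² × 3785 m = 1.091×10^8 Pa = 109.1 MPa
Total = 63.17 + 41.96 + 139.8 + 109.1 = 354.02 MPa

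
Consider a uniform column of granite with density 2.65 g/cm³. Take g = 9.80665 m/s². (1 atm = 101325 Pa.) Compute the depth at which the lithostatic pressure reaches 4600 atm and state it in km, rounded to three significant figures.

h = P/(ρg) = 4600 atm / (2650 kg/m³ × 9.80665 m/s²) = 4.661×10^8 Pa / 25988 Pa/m = 17935 m
= 17.935 km

17.9 km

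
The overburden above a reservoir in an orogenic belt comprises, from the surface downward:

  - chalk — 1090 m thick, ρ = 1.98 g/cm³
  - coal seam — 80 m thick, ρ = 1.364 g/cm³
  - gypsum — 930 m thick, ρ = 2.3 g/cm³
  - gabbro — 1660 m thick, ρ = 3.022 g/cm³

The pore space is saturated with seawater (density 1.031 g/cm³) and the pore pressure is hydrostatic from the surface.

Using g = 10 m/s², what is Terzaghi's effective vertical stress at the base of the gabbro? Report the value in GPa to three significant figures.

Overburden (lithostatic) stress σ_v:
chalk: 1980 kg/m³ × 10 m/s² × 1090 m = 2.158×10^7 Pa = 21.58 MPa
coal seam: 1364 kg/m³ × 10 m/s² × 80 m = 1.091×10^6 Pa = 1.091 MPa
gypsum: 2300 kg/m³ × 10 m/s² × 930 m = 2.139×10^7 Pa = 21.39 MPa
gabbro: 3022 kg/m³ × 10 m/s² × 1660 m = 5.017×10^7 Pa = 50.17 MPa
Total = 21.58 + 1.091 + 21.39 + 50.17 = 94.228 MPa
Pore pressure P_p = 1031 kg/m³ × 10 m/s² × 3760 m = 3.877×10^7 Pa = 38.77 MPa
Effective stress σ' = σ_v − P_p = 94.23 − 38.77 = 55.463 MPa = 0.055463 GPa

0.0555 GPa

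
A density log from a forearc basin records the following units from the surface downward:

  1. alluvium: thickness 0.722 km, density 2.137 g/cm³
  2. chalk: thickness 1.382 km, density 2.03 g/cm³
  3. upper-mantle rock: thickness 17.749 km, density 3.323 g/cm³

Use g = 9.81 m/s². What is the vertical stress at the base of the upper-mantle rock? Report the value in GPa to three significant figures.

alluvium: 2137 kg/m³ × 9.81 m/s² × 722 m = 1.514×10^7 Pa = 0.01514 GPa
chalk: 2030 kg/m³ × 9.81 m/s² × 1382 m = 2.752×10^7 Pa = 0.02752 GPa
upper-mantle rock: 3323 kg/m³ × 9.81 m/s² × 17749 m = 5.786×10^8 Pa = 0.5786 GPa
Total = 0.01514 + 0.02752 + 0.5786 = 0.62125 GPa

0.621 GPa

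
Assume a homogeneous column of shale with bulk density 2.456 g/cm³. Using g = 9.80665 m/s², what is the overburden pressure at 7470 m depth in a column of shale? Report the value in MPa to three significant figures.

shale: 2456 kg/m³ × 9.80665 m/s² × 7470 m = 1.799×10^8 Pa = 179.9 MPa

180 MPa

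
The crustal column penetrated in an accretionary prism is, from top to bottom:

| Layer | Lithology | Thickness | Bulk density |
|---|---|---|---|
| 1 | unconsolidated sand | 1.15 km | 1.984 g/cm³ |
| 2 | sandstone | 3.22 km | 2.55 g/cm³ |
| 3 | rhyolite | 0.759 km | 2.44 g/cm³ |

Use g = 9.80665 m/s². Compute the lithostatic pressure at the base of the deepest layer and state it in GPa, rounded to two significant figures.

unconsolidated sand: 1984 kg/m³ × 9.80665 m/s² × 1150 m = 2.237×10^7 Pa = 0.02237 GPa
sandstone: 2550 kg/m³ × 9.80665 m/s² × 3220 m = 8.052×10^7 Pa = 0.08052 GPa
rhyolite: 2440 kg/m³ × 9.80665 m/s² × 759 m = 1.816×10^7 Pa = 0.01816 GPa
Total = 0.02237 + 0.08052 + 0.01816 = 0.12106 GPa

0.12 GPa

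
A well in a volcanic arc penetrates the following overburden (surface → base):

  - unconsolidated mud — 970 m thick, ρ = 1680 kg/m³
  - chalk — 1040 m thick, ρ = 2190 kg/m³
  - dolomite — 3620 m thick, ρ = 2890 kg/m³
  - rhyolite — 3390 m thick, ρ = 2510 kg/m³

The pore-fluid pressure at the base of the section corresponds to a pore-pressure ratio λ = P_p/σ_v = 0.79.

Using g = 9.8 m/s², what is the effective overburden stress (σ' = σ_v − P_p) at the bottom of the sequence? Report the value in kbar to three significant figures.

Overburden (lithostatic) stress σ_v:
unconsolidated mud: 1680 kg/m³ × 9.8 m/s² × 970 m = 1.597×10^7 Pa = 15.97 MPa
chalk: 2190 kg/m³ × 9.8 m/s² × 1040 m = 2.232×10^7 Pa = 22.32 MPa
dolomite: 2890 kg/m³ × 9.8 m/s² × 3620 m = 1.025×10^8 Pa = 102.5 MPa
rhyolite: 2510 kg/m³ × 9.8 m/s² × 3390 m = 8.339×10^7 Pa = 83.39 MPa
Total = 15.97 + 22.32 + 102.5 + 83.39 = 224.20 MPa
Pore pressure P_p = λ·σ_v = 0.79 × 224.2 MPa = 177.1 MPa
Effective stress σ' = σ_v − P_p = 224.2 − 177.1 = 47.083 MPa = 0.47083 kbar

0.471 kbar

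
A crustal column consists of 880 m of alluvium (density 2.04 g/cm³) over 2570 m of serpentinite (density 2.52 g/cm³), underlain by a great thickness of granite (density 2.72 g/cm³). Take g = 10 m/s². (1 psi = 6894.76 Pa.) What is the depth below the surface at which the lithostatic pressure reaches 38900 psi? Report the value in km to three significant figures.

10.3 km

Pressure at base of upper layers: 2040×10×880 + 2520×10×2570 = 8.272×10^7 Pa = 11997 psi
Remaining pressure to be supplied by granite: 2.682×10^8 − 8.272×10^7 = 1.855×10^8 Pa
Additional depth in granite = 1.855×10^8 Pa / (2720 kg/m³ × 10 m/s²) = 6819.5 m
Total depth = 3450 m + 6819.5 m = 10269 m
= 10.269 km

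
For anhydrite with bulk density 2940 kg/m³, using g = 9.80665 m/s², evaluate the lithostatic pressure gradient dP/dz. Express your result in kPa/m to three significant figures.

dP/dz = ρg = 2940 kg/m³ × 9.80665 m/s² = 28832 Pa/m
= 28832 Pa/m × (1 kPa/m / 1000.0 Pa/m) = 28.832 kPa/m

28.8 kPa/m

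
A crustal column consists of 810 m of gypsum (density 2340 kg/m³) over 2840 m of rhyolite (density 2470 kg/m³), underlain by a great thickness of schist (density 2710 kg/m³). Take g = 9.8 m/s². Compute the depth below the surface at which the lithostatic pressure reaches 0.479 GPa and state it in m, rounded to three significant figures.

18400 m

Pressure at base of upper layers: 2340×9.8×810 + 2470×9.8×2840 = 8.732×10^7 Pa = 0.08732 GPa
Remaining pressure to be supplied by schist: 4.790×10^8 − 8.732×10^7 = 3.917×10^8 Pa
Additional depth in schist = 3.917×10^8 Pa / (2710 kg/m³ × 9.8 m/s²) = 14748 m
Total depth = 3650 m + 14748 m = 18398 m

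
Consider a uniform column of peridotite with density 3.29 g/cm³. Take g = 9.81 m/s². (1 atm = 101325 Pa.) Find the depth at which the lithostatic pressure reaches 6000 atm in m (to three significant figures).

h = P/(ρg) = 6000 atm / (3290 kg/m³ × 9.81 m/s²) = 6.080×10^8 Pa / 32275 Pa/m = 18837 m

18800 m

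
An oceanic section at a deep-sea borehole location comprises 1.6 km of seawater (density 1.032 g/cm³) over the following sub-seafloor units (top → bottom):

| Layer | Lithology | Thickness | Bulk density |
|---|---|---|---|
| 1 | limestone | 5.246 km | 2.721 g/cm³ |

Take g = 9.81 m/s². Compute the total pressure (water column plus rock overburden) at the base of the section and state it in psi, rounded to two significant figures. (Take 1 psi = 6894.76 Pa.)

seawater: 1032 kg/m³ × 9.81 m/s² × 1600 m = 1.620×10^7 Pa = 2349 psi
limestone: 2721 kg/m³ × 9.81 m/s² × 5246 m = 1.400×10^8 Pa = 20310 psi
Total = 2349 + 20310 = 22659 psi

23000 psi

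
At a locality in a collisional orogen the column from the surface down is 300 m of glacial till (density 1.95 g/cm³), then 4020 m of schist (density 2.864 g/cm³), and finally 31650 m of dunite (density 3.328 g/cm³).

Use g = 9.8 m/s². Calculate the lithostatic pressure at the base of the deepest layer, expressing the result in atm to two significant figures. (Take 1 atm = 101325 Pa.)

11000 atm

glacial till: 1950 kg/m³ × 9.8 m/s² × 300 m = 5.733×10^6 Pa = 56.58 atm
schist: 2864 kg/m³ × 9.8 m/s² × 4020 m = 1.128×10^8 Pa = 1114 atm
dunite: 3328 kg/m³ × 9.8 m/s² × 31650 m = 1.032×10^9 Pa = 10187 atm
Total = 56.58 + 1114 + 10187 = 11358 atm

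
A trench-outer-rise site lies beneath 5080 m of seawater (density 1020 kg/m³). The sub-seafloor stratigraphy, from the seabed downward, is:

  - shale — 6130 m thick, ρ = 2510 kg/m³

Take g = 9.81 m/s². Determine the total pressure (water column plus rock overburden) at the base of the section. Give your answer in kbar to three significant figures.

seawater: 1020 kg/m³ × 9.81 m/s² × 5080 m = 5.083×10^7 Pa = 0.5083 kbar
shale: 2510 kg/m³ × 9.81 m/s² × 6130 m = 1.509×10^8 Pa = 1.509 kbar
Total = 0.5083 + 1.509 = 2.0177 kbar

2.02 kbar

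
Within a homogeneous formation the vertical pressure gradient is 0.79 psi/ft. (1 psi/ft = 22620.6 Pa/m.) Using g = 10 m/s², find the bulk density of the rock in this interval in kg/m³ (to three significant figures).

ρ = (dP/dz)/g = 0.79 psi/ft / 10 m/s² = 17870 Pa/m / 10 m/s² = 1787.0 kg/m³

1790 kg/m³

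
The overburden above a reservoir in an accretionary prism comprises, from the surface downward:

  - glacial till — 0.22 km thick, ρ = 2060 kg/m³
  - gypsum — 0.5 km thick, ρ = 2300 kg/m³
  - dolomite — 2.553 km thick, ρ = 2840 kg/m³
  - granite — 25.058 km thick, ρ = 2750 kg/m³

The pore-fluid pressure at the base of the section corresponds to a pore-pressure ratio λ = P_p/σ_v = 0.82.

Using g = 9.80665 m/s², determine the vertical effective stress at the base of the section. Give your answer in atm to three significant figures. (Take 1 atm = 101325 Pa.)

1350 atm

Overburden (lithostatic) stress σ_v:
glacial till: 2060 kg/m³ × 9.80665 m/s² × 220 m = 4.444×10^6 Pa = 4.444 MPa
gypsum: 2300 kg/m³ × 9.80665 m/s² × 500 m = 1.128×10^7 Pa = 11.28 MPa
dolomite: 2840 kg/m³ × 9.80665 m/s² × 2553 m = 7.110×10^7 Pa = 71.10 MPa
granite: 2750 kg/m³ × 9.80665 m/s² × 25058 m = 6.758×10^8 Pa = 675.8 MPa
Total = 4.444 + 11.28 + 71.10 + 675.8 = 762.60 MPa
Pore pressure P_p = λ·σ_v = 0.82 × 762.6 MPa = 625.3 MPa
Effective stress σ' = σ_v − P_p = 762.6 − 625.3 = 137.27 MPa = 1354.7 atm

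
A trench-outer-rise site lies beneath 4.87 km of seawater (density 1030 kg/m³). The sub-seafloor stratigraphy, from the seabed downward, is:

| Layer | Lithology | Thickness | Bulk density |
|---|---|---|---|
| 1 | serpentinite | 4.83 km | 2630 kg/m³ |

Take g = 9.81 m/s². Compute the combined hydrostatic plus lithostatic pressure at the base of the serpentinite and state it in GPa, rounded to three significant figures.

0.174 GPa

seawater: 1030 kg/m³ × 9.81 m/s² × 4870 m = 4.921×10^7 Pa = 0.04921 GPa
serpentinite: 2630 kg/m³ × 9.81 m/s² × 4830 m = 1.246×10^8 Pa = 0.1246 GPa
Total = 0.04921 + 0.1246 = 0.17382 GPa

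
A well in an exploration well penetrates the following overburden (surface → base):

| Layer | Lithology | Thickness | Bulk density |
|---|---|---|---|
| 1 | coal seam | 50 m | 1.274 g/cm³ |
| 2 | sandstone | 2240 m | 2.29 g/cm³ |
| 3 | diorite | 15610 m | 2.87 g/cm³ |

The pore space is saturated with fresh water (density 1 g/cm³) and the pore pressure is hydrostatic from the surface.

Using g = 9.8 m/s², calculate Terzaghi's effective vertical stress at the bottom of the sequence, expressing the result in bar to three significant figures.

Overburden (lithostatic) stress σ_v:
coal seam: 1274 kg/m³ × 9.8 m/s² × 50 m = 6.243×10^5 Pa = 0.6243 MPa
sandstone: 2290 kg/m³ × 9.8 m/s² × 2240 m = 5.027×10^7 Pa = 50.27 MPa
diorite: 2870 kg/m³ × 9.8 m/s² × 15610 m = 4.390×10^8 Pa = 439.0 MPa
Total = 0.6243 + 50.27 + 439.0 = 489.94 MPa
Pore pressure P_p = 1000 kg/m³ × 9.8 m/s² × 17900 m = 1.754×10^8 Pa = 175.4 MPa
Effective stress σ' = σ_v − P_p = 489.9 − 175.4 = 314.52 MPa = 3145.2 bar

3150 bar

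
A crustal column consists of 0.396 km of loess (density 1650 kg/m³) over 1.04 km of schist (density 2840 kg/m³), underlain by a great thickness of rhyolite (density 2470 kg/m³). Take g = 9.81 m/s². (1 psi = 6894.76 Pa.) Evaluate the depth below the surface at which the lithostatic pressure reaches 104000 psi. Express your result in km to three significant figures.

29.6 km

Pressure at base of upper layers: 1650×9.81×396 + 2840×9.81×1040 = 3.538×10^7 Pa = 5132 psi
Remaining pressure to be supplied by rhyolite: 7.171×10^8 − 3.538×10^7 = 6.817×10^8 Pa
Additional depth in rhyolite = 6.817×10^8 Pa / (2470 kg/m³ × 9.81 m/s²) = 28132 m
Total depth = 1436 m + 28132 m = 29568 m
= 29.568 km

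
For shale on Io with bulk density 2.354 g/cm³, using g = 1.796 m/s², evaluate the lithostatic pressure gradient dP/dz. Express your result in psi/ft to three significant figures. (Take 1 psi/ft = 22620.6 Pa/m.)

0.187 psi/ft

dP/dz = ρg = 2354 kg/m³ × 1.796 m/s² = 4227.8 Pa/m
= 4227.8 Pa/m × (1 psi/ft / 22621 Pa/m) = 0.18690 psi/ft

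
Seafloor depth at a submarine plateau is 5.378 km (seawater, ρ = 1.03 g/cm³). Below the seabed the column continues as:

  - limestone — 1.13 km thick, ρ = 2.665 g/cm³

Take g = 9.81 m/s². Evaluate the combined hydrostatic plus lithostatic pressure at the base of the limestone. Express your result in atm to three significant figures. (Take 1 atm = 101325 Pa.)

828 atm

seawater: 1030 kg/m³ × 9.81 m/s² × 5378 m = 5.434×10^7 Pa = 536.3 atm
limestone: 2665 kg/m³ × 9.81 m/s² × 1130 m = 2.954×10^7 Pa = 291.6 atm
Total = 536.3 + 291.6 = 827.86 atm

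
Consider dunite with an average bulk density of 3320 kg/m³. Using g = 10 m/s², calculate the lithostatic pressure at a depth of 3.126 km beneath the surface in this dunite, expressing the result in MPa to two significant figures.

dunite: 3320 kg/m³ × 10 m/s² × 3126 m = 1.038×10^8 Pa = 103.8 MPa

100 MPa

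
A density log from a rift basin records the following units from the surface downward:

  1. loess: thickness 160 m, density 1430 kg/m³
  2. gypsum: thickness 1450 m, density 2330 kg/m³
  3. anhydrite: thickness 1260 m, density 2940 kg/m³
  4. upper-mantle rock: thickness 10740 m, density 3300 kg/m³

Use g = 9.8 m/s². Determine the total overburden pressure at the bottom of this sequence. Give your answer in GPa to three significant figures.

0.419 GPa

loess: 1430 kg/m³ × 9.8 m/s² × 160 m = 2.242×10^6 Pa = 2.242×10^-3 GPa
gypsum: 2330 kg/m³ × 9.8 m/s² × 1450 m = 3.311×10^7 Pa = 0.03311 GPa
anhydrite: 2940 kg/m³ × 9.8 m/s² × 1260 m = 3.630×10^7 Pa = 0.03630 GPa
upper-mantle rock: 3300 kg/m³ × 9.8 m/s² × 10740 m = 3.473×10^8 Pa = 0.3473 GPa
Total = 2.242×10^-3 + 0.03311 + 0.03630 + 0.3473 = 0.41899 GPa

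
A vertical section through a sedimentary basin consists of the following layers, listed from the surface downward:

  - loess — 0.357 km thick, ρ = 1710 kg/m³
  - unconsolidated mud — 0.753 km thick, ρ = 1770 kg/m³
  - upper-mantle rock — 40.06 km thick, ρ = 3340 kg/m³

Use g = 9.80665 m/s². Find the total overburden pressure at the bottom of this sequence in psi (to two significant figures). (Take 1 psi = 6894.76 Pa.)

190000 psi

loess: 1710 kg/m³ × 9.80665 m/s² × 357 m = 5.987×10^6 Pa = 868.3 psi
unconsolidated mud: 1770 kg/m³ × 9.80665 m/s² × 753 m = 1.307×10^7 Pa = 1896 psi
upper-mantle rock: 3340 kg/m³ × 9.80665 m/s² × 40060 m = 1.312×10^9 Pa = 1.903×10^5 psi
Total = 868.3 + 1896 + 1.903×10^5 = 1.9307×10^5 psi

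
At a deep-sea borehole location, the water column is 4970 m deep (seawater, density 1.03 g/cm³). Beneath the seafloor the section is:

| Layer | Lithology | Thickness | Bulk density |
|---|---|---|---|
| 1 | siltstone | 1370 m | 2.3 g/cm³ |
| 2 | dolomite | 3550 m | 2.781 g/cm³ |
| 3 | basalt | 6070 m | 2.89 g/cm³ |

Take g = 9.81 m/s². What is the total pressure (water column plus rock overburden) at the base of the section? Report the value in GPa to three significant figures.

seawater: 1030 kg/m³ × 9.81 m/s² × 4970 m = 5.022×10^7 Pa = 0.05022 GPa
siltstone: 2300 kg/m³ × 9.81 m/s² × 1370 m = 3.091×10^7 Pa = 0.03091 GPa
dolomite: 2781 kg/m³ × 9.81 m/s² × 3550 m = 9.685×10^7 Pa = 0.09685 GPa
basalt: 2890 kg/m³ × 9.81 m/s² × 6070 m = 1.721×10^8 Pa = 0.1721 GPa
Total = 0.05022 + 0.03091 + 0.09685 + 0.1721 = 0.35007 GPa

0.350 GPa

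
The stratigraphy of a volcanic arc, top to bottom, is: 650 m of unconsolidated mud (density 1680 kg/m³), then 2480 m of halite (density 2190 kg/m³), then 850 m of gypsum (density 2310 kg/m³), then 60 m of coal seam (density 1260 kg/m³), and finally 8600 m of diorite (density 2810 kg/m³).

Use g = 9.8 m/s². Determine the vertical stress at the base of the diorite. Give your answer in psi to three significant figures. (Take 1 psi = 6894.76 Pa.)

unconsolidated mud: 1680 kg/m³ × 9.8 m/s² × 650 m = 1.070×10^7 Pa = 1552 psi
halite: 2190 kg/m³ × 9.8 m/s² × 2480 m = 5.323×10^7 Pa = 7720 psi
gypsum: 2310 kg/m³ × 9.8 m/s² × 850 m = 1.924×10^7 Pa = 2791 psi
coal seam: 1260 kg/m³ × 9.8 m/s² × 60 m = 7.409×10^5 Pa = 107.5 psi
diorite: 2810 kg/m³ × 9.8 m/s² × 8600 m = 2.368×10^8 Pa = 34349 psi
Total = 1552 + 7720 + 2791 + 107.5 + 34349 = 46519 psi

46500 psi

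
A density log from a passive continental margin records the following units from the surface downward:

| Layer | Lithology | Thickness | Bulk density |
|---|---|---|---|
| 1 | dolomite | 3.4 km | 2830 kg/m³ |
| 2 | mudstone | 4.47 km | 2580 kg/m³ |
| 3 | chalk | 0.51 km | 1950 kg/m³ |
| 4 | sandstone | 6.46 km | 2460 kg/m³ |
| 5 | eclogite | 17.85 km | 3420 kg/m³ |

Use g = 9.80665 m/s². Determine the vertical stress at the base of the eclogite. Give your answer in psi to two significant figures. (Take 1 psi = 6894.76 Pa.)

dolomite: 2830 kg/m³ × 9.80665 m/s² × 3400 m = 9.436×10^7 Pa = 13686 psi
mudstone: 2580 kg/m³ × 9.80665 m/s² × 4470 m = 1.131×10^8 Pa = 16403 psi
chalk: 1950 kg/m³ × 9.80665 m/s² × 510 m = 9.753×10^6 Pa = 1415 psi
sandstone: 2460 kg/m³ × 9.80665 m/s² × 6460 m = 1.558×10^8 Pa = 22603 psi
eclogite: 3420 kg/m³ × 9.80665 m/s² × 17850 m = 5.987×10^8 Pa = 86829 psi
Total = 13686 + 16403 + 1415 + 22603 + 86829 = 1.4094×10^5 psi

140000 psi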